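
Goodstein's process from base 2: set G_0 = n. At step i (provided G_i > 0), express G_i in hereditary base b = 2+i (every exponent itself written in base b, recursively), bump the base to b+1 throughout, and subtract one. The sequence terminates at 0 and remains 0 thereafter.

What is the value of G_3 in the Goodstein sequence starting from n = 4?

60

[0] 4 ≡ 2^2 (base 2). Lift 3: 27. −1: 26.
[1] 26 ≡ 2·3^2 + 2·3 + 2 (base 3). Lift 4: 42. −1: 41.
[2] 41 ≡ 2·4^2 + 2·4 + 1 (base 4). Lift 5: 61. −1: 60.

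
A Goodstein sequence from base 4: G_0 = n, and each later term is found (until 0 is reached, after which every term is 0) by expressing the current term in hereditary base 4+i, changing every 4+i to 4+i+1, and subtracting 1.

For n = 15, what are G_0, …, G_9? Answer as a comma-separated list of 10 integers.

15, 17, 19, 21, 23, 24, 25, 26, 27, 28

step 0: 15 = 3·4 + 3; sub 5 for 4: 3·5 + 3; = 18; G_1 = 18−1 = 17
step 1: 17 = 3·5 + 2; sub 6 for 5: 3·6 + 2; = 20; G_2 = 20−1 = 19
step 2: 19 = 3·6 + 1; sub 7 for 6: 3·7 + 1; = 22; G_3 = 22−1 = 21
step 3: 21 = 3·7; sub 8 for 7: 3·8; = 24; G_4 = 24−1 = 23
step 4: 23 = 2·8 + 7; sub 9 for 8: 2·9 + 7; = 25; G_5 = 25−1 = 24
step 5: 24 = 2·9 + 6; sub 10 for 9: 2·10 + 6; = 26; G_6 = 26−1 = 25
step 6: 25 = 2·10 + 5; sub 11 for 10: 2·11 + 5; = 27; G_7 = 27−1 = 26
step 7: 26 = 2·11 + 4; sub 12 for 11: 2·12 + 4; = 28; G_8 = 28−1 = 27
step 8: 27 = 2·12 + 3; sub 13 for 12: 2·13 + 3; = 29; G_9 = 29−1 = 28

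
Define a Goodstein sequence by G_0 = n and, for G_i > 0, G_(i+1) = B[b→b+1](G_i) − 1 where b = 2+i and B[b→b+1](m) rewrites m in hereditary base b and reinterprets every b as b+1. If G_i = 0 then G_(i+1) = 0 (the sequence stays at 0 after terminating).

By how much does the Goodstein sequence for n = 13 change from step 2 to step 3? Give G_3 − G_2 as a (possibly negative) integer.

14813

i=0: 13 = 2^(2 + 1) + 2^2 + 1 (b=2); 2→3: 3^(3 + 1) + 3^3 + 1 = 109; 109−1 = 108
i=1: 108 = 3^(3 + 1) + 3^3 (b=3); 3→4: 4^(4 + 1) + 4^4 = 1280; 1280−1 = 1279
i=2: 1279 = 4^(4 + 1) + 3·4^3 + 3·4^2 + 3·4 + 3 (b=4); 4→5: 5^(5 + 1) + 3·5^3 + 3·5^2 + 3·5 + 3 = 16093; 16093−1 = 16092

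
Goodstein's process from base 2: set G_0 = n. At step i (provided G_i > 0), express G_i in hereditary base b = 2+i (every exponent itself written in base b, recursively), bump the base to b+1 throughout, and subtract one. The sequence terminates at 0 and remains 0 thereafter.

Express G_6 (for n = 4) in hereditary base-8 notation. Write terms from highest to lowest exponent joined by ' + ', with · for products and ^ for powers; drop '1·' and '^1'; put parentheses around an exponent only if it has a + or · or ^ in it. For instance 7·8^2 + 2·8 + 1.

2·8^2 + 8 + 3

4 —HB2→ 2^2 —bump→ 3^3 = 27 —(−1)→ 26
26 —HB3→ 2·3^2 + 2·3 + 2 —bump→ 2·4^2 + 2·4 + 2 = 42 —(−1)→ 41
41 —HB4→ 2·4^2 + 2·4 + 1 —bump→ 2·5^2 + 2·5 + 1 = 61 —(−1)→ 60
60 —HB5→ 2·5^2 + 2·5 —bump→ 2·6^2 + 2·6 = 84 —(−1)→ 83
83 —HB6→ 2·6^2 + 6 + 5 —bump→ 2·7^2 + 7 + 5 = 110 —(−1)→ 109
109 —HB7→ 2·7^2 + 7 + 4 —bump→ 2·8^2 + 8 + 4 = 140 —(−1)→ 139
139 —HB8→ 2·8^2 + 8 + 3 —bump→ 2·9^2 + 9 + 3 = 174 —(−1)→ 173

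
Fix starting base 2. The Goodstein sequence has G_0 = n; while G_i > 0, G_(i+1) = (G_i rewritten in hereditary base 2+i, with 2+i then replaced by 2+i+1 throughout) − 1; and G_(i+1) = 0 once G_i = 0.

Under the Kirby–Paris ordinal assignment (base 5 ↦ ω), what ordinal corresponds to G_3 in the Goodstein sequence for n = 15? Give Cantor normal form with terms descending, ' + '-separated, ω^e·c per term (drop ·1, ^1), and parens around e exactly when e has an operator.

[0] 15 ≡ 2^(2 + 1) + 2^2 + 2 + 1 (base 2). Lift 3: 112. −1: 111.
[1] 111 ≡ 3^(3 + 1) + 3^3 + 3 (base 3). Lift 4: 1284. −1: 1283.
[2] 1283 ≡ 4^(4 + 1) + 4^4 + 3 (base 4). Lift 5: 18753. −1: 18752.
[3] 18752 ≡ 5^(5 + 1) + 5^5 + 2 (base 5). Lift 6: 326594. −1: 326593.

ω^(ω + 1) + ω^ω + 2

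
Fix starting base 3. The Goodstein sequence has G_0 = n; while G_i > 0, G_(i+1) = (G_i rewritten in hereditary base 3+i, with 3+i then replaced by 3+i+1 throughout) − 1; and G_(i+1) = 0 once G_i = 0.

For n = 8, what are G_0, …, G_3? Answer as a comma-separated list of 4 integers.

8, 9, 10, 11

i=0: 8 = 2·3 + 2 (b=3); 3→4: 2·4 + 2 = 10; 10−1 = 9
i=1: 9 = 2·4 + 1 (b=4); 4→5: 2·5 + 1 = 11; 11−1 = 10
i=2: 10 = 2·5 (b=5); 5→6: 2·6 = 12; 12−1 = 11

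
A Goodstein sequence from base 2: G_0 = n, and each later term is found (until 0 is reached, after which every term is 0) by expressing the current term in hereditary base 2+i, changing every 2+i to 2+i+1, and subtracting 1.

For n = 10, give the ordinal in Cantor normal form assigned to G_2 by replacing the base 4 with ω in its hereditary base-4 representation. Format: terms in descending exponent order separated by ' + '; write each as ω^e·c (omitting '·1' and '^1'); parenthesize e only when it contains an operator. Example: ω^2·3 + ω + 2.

ω^(ω + 1) + 1

step 0: 10 = 2^(2 + 1) + 2; sub 3 for 2: 3^(3 + 1) + 3; = 84; G_1 = 84−1 = 83
step 1: 83 = 3^(3 + 1) + 2; sub 4 for 3: 4^(4 + 1) + 2; = 1026; G_2 = 1026−1 = 1025
step 2: 1025 = 4^(4 + 1) + 1; sub 5 for 4: 5^(5 + 1) + 1; = 15626; G_3 = 15626−1 = 15625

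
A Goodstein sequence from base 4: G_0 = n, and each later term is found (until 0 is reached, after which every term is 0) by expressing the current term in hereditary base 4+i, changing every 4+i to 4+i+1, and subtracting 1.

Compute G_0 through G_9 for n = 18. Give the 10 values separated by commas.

18, 26, 36, 48, 53, 58, 63, 68, 73, 78

G_0 = 18. HB_4(18) = 4^2 + 2. Bump = 27. G_1 = 26.
G_1 = 26. HB_5(26) = 5^2 + 1. Bump = 37. G_2 = 36.
G_2 = 36. HB_6(36) = 6^2. Bump = 49. G_3 = 48.
G_3 = 48. HB_7(48) = 6·7 + 6. Bump = 54. G_4 = 53.
G_4 = 53. HB_8(53) = 6·8 + 5. Bump = 59. G_5 = 58.
G_5 = 58. HB_9(58) = 6·9 + 4. Bump = 64. G_6 = 63.
G_6 = 63. HB_10(63) = 6·10 + 3. Bump = 69. G_7 = 68.
G_7 = 68. HB_11(68) = 6·11 + 2. Bump = 74. G_8 = 73.
G_8 = 73. HB_12(73) = 6·12 + 1. Bump = 79. G_9 = 78.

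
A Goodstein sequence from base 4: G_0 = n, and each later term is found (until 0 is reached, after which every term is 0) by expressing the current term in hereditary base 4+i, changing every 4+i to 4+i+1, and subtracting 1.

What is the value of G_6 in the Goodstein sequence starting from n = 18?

[0] 18 ≡ 4^2 + 2 (base 4). Lift 5: 27. −1: 26.
[1] 26 ≡ 5^2 + 1 (base 5). Lift 6: 37. −1: 36.
[2] 36 ≡ 6^2 (base 6). Lift 7: 49. −1: 48.
[3] 48 ≡ 6·7 + 6 (base 7). Lift 8: 54. −1: 53.
[4] 53 ≡ 6·8 + 5 (base 8). Lift 9: 59. −1: 58.
[5] 58 ≡ 6·9 + 4 (base 9). Lift 10: 64. −1: 63.
[6] 63 ≡ 6·10 + 3 (base 10). Lift 11: 69. −1: 68.

63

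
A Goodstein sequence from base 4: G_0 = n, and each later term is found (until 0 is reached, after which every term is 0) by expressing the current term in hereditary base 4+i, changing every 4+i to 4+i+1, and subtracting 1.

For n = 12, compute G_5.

18

base 4: 12 = 3·4; at 5: 3·5 = 15; next = 14
base 5: 14 = 2·5 + 4; at 6: 2·6 + 4 = 16; next = 15
base 6: 15 = 2·6 + 3; at 7: 2·7 + 3 = 17; next = 16
base 7: 16 = 2·7 + 2; at 8: 2·8 + 2 = 18; next = 17
base 8: 17 = 2·8 + 1; at 9: 2·9 + 1 = 19; next = 18
base 9: 18 = 2·9; at 10: 2·10 = 20; next = 19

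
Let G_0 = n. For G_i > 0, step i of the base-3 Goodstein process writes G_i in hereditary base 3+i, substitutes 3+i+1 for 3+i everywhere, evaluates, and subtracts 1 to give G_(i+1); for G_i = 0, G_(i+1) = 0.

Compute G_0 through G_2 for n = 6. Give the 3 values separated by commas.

6, 7, 7

step 0: 6 = 2·3; sub 4 for 3: 2·4; = 8; G_1 = 8−1 = 7
step 1: 7 = 4 + 3; sub 5 for 4: 5 + 3; = 8; G_2 = 8−1 = 7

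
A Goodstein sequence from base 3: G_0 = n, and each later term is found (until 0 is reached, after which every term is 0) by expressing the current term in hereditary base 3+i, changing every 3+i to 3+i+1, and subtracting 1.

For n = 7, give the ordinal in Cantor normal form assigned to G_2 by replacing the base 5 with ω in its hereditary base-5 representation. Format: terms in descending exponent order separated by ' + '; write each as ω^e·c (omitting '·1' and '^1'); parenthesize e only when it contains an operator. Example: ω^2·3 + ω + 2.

ω + 4

i=0: 7 = 2·3 + 1 (b=3); 3→4: 2·4 + 1 = 9; 9−1 = 8
i=1: 8 = 2·4 (b=4); 4→5: 2·5 = 10; 10−1 = 9
i=2: 9 = 5 + 4 (b=5); 5→6: 6 + 4 = 10; 10−1 = 9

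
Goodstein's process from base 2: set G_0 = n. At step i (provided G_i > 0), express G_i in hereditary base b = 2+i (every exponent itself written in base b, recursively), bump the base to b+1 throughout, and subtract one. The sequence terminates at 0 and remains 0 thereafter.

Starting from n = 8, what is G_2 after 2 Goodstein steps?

i=0: 8 = 2^(2 + 1) (b=2); 2→3: 3^(3 + 1) = 81; 81−1 = 80
i=1: 80 = 2·3^3 + 2·3^2 + 2·3 + 2 (b=3); 3→4: 2·4^4 + 2·4^2 + 2·4 + 2 = 554; 554−1 = 553
i=2: 553 = 2·4^4 + 2·4^2 + 2·4 + 1 (b=4); 4→5: 2·5^5 + 2·5^2 + 2·5 + 1 = 6311; 6311−1 = 6310

553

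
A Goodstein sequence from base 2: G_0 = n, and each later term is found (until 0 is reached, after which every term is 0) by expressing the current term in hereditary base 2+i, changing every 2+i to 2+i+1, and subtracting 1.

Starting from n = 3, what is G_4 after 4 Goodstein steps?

base 2: 3 = 2 + 1; at 3: 3 + 1 = 4; next = 3
base 3: 3 = 3; at 4: 4 = 4; next = 3
base 4: 3 = 3; at 5: 3 = 3; next = 2
base 5: 2 = 2; at 6: 2 = 2; next = 1
base 6: 1 = 1; at 7: 1 = 1; next = 0

1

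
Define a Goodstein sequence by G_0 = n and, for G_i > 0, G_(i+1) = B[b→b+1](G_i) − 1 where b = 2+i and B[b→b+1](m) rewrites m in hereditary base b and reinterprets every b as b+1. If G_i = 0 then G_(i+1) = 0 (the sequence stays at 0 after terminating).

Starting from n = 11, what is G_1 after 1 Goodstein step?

step 0: 11 = 2^(2 + 1) + 2 + 1; sub 3 for 2: 3^(3 + 1) + 3 + 1; = 85; G_1 = 85−1 = 84
step 1: 84 = 3^(3 + 1) + 3; sub 4 for 3: 4^(4 + 1) + 4; = 1028; G_2 = 1028−1 = 1027

84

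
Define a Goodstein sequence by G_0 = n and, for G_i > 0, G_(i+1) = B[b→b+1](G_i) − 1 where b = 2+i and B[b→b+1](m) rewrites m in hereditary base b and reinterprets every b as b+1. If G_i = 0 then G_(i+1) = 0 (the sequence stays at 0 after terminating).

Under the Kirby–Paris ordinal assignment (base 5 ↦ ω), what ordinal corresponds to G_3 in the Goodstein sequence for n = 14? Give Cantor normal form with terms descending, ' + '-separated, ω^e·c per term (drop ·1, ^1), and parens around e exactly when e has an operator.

G_0 = 14. HB_2(14) = 2^(2 + 1) + 2^2 + 2. Bump = 111. G_1 = 110.
G_1 = 110. HB_3(110) = 3^(3 + 1) + 3^3 + 2. Bump = 1282. G_2 = 1281.
G_2 = 1281. HB_4(1281) = 4^(4 + 1) + 4^4 + 1. Bump = 18751. G_3 = 18750.
G_3 = 18750. HB_5(18750) = 5^(5 + 1) + 5^5. Bump = 326592. G_4 = 326591.

ω^(ω + 1) + ω^ω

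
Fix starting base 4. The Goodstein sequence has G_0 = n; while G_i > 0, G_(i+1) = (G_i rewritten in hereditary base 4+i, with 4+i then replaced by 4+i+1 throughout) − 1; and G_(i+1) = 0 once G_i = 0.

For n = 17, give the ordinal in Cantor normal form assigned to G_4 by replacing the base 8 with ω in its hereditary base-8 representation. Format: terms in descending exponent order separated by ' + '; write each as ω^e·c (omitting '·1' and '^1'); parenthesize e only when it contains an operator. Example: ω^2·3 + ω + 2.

ω·5 + 3

step 0: 17 = 4^2 + 1; sub 5 for 4: 5^2 + 1; = 26; G_1 = 26−1 = 25
step 1: 25 = 5^2; sub 6 for 5: 6^2; = 36; G_2 = 36−1 = 35
step 2: 35 = 5·6 + 5; sub 7 for 6: 5·7 + 5; = 40; G_3 = 40−1 = 39
step 3: 39 = 5·7 + 4; sub 8 for 7: 5·8 + 4; = 44; G_4 = 44−1 = 43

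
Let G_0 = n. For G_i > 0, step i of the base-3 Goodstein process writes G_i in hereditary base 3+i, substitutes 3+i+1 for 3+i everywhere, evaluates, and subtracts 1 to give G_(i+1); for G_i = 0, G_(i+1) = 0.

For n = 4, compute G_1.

4

4 —HB3→ 3 + 1 —bump→ 4 + 1 = 5 —(−1)→ 4
4 —HB4→ 4 —bump→ 5 = 5 —(−1)→ 4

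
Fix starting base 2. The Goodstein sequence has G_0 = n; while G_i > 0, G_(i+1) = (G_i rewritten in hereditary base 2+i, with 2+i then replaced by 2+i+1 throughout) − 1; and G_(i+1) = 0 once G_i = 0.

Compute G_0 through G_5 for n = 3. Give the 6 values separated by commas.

(0) 3|_2 = 2 + 1 ↦ 3 + 1|_3 = 4 ⇒ 3
(1) 3|_3 = 3 ↦ 4|_4 = 4 ⇒ 3
(2) 3|_4 = 3 ↦ 3|_5 = 3 ⇒ 2
(3) 2|_5 = 2 ↦ 2|_6 = 2 ⇒ 1
(4) 1|_6 = 1 ↦ 1|_7 = 1 ⇒ 0

3, 3, 3, 2, 1, 0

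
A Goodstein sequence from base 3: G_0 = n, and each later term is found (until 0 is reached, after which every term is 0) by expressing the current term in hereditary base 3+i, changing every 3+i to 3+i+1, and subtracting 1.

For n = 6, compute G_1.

7

step 0: 6 = 2·3; sub 4 for 3: 2·4; = 8; G_1 = 8−1 = 7
step 1: 7 = 4 + 3; sub 5 for 4: 5 + 3; = 8; G_2 = 8−1 = 7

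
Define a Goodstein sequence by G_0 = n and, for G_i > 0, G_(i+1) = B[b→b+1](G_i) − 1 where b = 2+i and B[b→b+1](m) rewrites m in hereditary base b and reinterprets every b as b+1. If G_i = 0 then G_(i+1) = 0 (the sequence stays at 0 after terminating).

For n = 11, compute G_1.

(0) 11|_2 = 2^(2 + 1) + 2 + 1 ↦ 3^(3 + 1) + 3 + 1|_3 = 85 ⇒ 84
(1) 84|_3 = 3^(3 + 1) + 3 ↦ 4^(4 + 1) + 4|_4 = 1028 ⇒ 1027

84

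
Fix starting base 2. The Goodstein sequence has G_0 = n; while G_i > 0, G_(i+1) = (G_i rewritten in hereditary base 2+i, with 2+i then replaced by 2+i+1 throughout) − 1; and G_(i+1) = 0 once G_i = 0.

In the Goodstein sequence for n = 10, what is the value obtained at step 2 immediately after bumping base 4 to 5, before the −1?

15626

i=0: 10 = 2^(2 + 1) + 2 (b=2); 2→3: 3^(3 + 1) + 3 = 84; 84−1 = 83
i=1: 83 = 3^(3 + 1) + 2 (b=3); 3→4: 4^(4 + 1) + 2 = 1026; 1026−1 = 1025
i=2: 1025 = 4^(4 + 1) + 1 (b=4); 4→5: 5^(5 + 1) + 1 = 15626; 15626−1 = 15625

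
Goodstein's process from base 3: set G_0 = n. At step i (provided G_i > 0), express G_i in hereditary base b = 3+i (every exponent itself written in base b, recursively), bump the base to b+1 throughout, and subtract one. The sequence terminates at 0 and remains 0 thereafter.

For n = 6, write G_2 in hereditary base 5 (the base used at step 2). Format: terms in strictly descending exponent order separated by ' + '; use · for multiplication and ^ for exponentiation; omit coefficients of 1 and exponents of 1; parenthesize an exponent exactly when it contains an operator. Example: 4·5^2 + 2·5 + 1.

5 + 2

G_0 = 6. HB_3(6) = 2·3. Bump = 8. G_1 = 7.
G_1 = 7. HB_4(7) = 4 + 3. Bump = 8. G_2 = 7.
G_2 = 7. HB_5(7) = 5 + 2. Bump = 8. G_3 = 7.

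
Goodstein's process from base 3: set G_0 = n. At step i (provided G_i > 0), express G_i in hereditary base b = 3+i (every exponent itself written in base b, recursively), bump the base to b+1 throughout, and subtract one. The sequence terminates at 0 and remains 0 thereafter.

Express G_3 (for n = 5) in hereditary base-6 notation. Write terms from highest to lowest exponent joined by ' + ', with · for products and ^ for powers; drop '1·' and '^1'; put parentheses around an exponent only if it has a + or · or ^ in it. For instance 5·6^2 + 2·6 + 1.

5

i=0: 5 = 3 + 2 (b=3); 3→4: 4 + 2 = 6; 6−1 = 5
i=1: 5 = 4 + 1 (b=4); 4→5: 5 + 1 = 6; 6−1 = 5
i=2: 5 = 5 (b=5); 5→6: 6 = 6; 6−1 = 5
i=3: 5 = 5 (b=6); 6→7: 5 = 5; 5−1 = 4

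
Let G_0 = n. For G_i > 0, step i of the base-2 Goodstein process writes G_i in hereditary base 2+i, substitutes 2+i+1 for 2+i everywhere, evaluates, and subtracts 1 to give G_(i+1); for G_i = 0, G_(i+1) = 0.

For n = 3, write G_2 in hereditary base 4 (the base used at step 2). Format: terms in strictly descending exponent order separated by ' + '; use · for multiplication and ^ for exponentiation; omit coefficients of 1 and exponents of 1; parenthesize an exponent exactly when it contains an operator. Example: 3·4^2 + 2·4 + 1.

3 —HB2→ 2 + 1 —bump→ 3 + 1 = 4 —(−1)→ 3
3 —HB3→ 3 —bump→ 4 = 4 —(−1)→ 3

3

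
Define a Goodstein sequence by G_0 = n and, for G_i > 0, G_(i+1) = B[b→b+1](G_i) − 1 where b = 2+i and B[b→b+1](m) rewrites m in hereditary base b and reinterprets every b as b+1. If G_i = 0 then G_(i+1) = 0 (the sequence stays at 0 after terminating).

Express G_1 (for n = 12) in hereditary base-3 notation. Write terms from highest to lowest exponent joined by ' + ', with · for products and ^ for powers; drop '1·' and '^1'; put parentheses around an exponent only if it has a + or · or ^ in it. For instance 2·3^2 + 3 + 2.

3^(3 + 1) + 2·3^2 + 2·3 + 2

G_0=12  [base 2] 2^(2 + 1) + 2^2  →[2↦3]→  3^(3 + 1) + 3^3 = 108  −1 ⇒ G_1=107
G_1=107  [base 3] 3^(3 + 1) + 2·3^2 + 2·3 + 2  →[3↦4]→  4^(4 + 1) + 2·4^2 + 2·4 + 2 = 1066  −1 ⇒ G_2=1065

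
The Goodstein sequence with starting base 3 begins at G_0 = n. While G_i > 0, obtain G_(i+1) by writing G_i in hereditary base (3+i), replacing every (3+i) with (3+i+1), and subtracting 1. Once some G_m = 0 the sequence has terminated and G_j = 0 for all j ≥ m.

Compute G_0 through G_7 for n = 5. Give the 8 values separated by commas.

i=0: 5 = 3 + 2 (b=3); 3→4: 4 + 2 = 6; 6−1 = 5
i=1: 5 = 4 + 1 (b=4); 4→5: 5 + 1 = 6; 6−1 = 5
i=2: 5 = 5 (b=5); 5→6: 6 = 6; 6−1 = 5
i=3: 5 = 5 (b=6); 6→7: 5 = 5; 5−1 = 4
i=4: 4 = 4 (b=7); 7→8: 4 = 4; 4−1 = 3
i=5: 3 = 3 (b=8); 8→9: 3 = 3; 3−1 = 2
i=6: 2 = 2 (b=9); 9→10: 2 = 2; 2−1 = 1

5, 5, 5, 5, 4, 3, 2, 1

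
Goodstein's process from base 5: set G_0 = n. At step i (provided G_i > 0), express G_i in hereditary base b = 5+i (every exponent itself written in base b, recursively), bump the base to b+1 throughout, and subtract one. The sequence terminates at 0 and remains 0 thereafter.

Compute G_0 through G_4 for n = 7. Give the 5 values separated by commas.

G_0=7  [base 5] 5 + 2  →[5↦6]→  6 + 2 = 8  −1 ⇒ G_1=7
G_1=7  [base 6] 6 + 1  →[6↦7]→  7 + 1 = 8  −1 ⇒ G_2=7
G_2=7  [base 7] 7  →[7↦8]→  8 = 8  −1 ⇒ G_3=7
G_3=7  [base 8] 7  →[8↦9]→  7 = 7  −1 ⇒ G_4=6

7, 7, 7, 7, 6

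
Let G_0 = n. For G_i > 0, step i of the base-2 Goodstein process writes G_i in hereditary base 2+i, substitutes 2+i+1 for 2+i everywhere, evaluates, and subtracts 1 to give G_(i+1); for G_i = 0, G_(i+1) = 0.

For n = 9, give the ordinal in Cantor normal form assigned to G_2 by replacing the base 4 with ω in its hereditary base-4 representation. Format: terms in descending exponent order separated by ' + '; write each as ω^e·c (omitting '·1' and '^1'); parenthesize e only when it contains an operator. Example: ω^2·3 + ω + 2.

G_0=9  [base 2] 2^(2 + 1) + 1  →[2↦3]→  3^(3 + 1) + 1 = 82  −1 ⇒ G_1=81
G_1=81  [base 3] 3^(3 + 1)  →[3↦4]→  4^(4 + 1) = 1024  −1 ⇒ G_2=1023
G_2=1023  [base 4] 3·4^4 + 3·4^3 + 3·4^2 + 3·4 + 3  →[4↦5]→  3·5^5 + 3·5^3 + 3·5^2 + 3·5 + 3 = 9843  −1 ⇒ G_3=9842

ω^ω·3 + ω^3·3 + ω^2·3 + ω·3 + 3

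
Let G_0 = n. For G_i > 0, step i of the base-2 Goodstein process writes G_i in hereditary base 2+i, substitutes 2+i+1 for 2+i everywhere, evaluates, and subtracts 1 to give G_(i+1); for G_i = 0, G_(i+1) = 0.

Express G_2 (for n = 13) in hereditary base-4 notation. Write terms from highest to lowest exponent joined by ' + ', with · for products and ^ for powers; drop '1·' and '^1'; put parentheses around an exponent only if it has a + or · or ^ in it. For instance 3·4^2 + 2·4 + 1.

4^(4 + 1) + 3·4^3 + 3·4^2 + 3·4 + 3

13 —HB2→ 2^(2 + 1) + 2^2 + 1 —bump→ 3^(3 + 1) + 3^3 + 1 = 109 —(−1)→ 108
108 —HB3→ 3^(3 + 1) + 3^3 —bump→ 4^(4 + 1) + 4^4 = 1280 —(−1)→ 1279
1279 —HB4→ 4^(4 + 1) + 3·4^3 + 3·4^2 + 3·4 + 3 —bump→ 5^(5 + 1) + 3·5^3 + 3·5^2 + 3·5 + 3 = 16093 —(−1)→ 16092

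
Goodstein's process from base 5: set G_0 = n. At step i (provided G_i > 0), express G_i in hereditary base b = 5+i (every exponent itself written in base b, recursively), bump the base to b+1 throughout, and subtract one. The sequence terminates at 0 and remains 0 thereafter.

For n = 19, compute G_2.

(0) 19|_5 = 3·5 + 4 ↦ 3·6 + 4|_6 = 22 ⇒ 21
(1) 21|_6 = 3·6 + 3 ↦ 3·7 + 3|_7 = 24 ⇒ 23
(2) 23|_7 = 3·7 + 2 ↦ 3·8 + 2|_8 = 26 ⇒ 25

23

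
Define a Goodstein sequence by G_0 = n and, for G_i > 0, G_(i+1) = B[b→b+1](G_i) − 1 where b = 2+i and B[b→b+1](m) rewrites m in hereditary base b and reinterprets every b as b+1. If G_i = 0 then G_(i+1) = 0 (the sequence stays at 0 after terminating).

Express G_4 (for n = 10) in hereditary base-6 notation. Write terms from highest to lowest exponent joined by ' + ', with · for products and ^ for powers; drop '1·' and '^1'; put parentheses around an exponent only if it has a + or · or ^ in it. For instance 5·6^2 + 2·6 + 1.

5·6^6 + 5·6^5 + 5·6^4 + 5·6^3 + 5·6^2 + 5·6 + 5

(0) 10|_2 = 2^(2 + 1) + 2 ↦ 3^(3 + 1) + 3|_3 = 84 ⇒ 83
(1) 83|_3 = 3^(3 + 1) + 2 ↦ 4^(4 + 1) + 2|_4 = 1026 ⇒ 1025
(2) 1025|_4 = 4^(4 + 1) + 1 ↦ 5^(5 + 1) + 1|_5 = 15626 ⇒ 15625
(3) 15625|_5 = 5^(5 + 1) ↦ 6^(6 + 1)|_6 = 279936 ⇒ 279935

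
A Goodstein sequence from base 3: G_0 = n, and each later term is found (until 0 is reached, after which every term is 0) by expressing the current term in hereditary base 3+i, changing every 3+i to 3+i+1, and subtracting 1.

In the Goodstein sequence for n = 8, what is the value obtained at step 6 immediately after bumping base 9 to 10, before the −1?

12

base 3: 8 = 2·3 + 2; at 4: 2·4 + 2 = 10; next = 9
base 4: 9 = 2·4 + 1; at 5: 2·5 + 1 = 11; next = 10
base 5: 10 = 2·5; at 6: 2·6 = 12; next = 11
base 6: 11 = 6 + 5; at 7: 7 + 5 = 12; next = 11
base 7: 11 = 7 + 4; at 8: 8 + 4 = 12; next = 11
base 8: 11 = 8 + 3; at 9: 9 + 3 = 12; next = 11
base 9: 11 = 9 + 2; at 10: 10 + 2 = 12; next = 11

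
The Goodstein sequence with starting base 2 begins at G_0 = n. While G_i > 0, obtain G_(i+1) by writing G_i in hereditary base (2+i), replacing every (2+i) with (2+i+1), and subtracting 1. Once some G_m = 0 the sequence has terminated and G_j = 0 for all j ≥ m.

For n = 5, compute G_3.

[0] 5 ≡ 2^2 + 1 (base 2). Lift 3: 28. −1: 27.
[1] 27 ≡ 3^3 (base 3). Lift 4: 256. −1: 255.
[2] 255 ≡ 3·4^3 + 3·4^2 + 3·4 + 3 (base 4). Lift 5: 468. −1: 467.
[3] 467 ≡ 3·5^3 + 3·5^2 + 3·5 + 2 (base 5). Lift 6: 776. −1: 775.

467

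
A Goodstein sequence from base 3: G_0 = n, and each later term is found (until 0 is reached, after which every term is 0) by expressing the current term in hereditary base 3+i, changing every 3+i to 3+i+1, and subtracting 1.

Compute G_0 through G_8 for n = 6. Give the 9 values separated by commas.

6, 7, 7, 7, 7, 7, 6, 5, 4

i=0: 6 = 2·3 (b=3); 3→4: 2·4 = 8; 8−1 = 7
i=1: 7 = 4 + 3 (b=4); 4→5: 5 + 3 = 8; 8−1 = 7
i=2: 7 = 5 + 2 (b=5); 5→6: 6 + 2 = 8; 8−1 = 7
i=3: 7 = 6 + 1 (b=6); 6→7: 7 + 1 = 8; 8−1 = 7
i=4: 7 = 7 (b=7); 7→8: 8 = 8; 8−1 = 7
i=5: 7 = 7 (b=8); 8→9: 7 = 7; 7−1 = 6
i=6: 6 = 6 (b=9); 9→10: 6 = 6; 6−1 = 5
i=7: 5 = 5 (b=10); 10→11: 5 = 5; 5−1 = 4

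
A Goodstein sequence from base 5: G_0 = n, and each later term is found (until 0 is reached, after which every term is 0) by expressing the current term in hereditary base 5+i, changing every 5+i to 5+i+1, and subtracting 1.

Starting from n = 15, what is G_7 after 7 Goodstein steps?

23

[0] 15 ≡ 3·5 (base 5). Lift 6: 18. −1: 17.
[1] 17 ≡ 2·6 + 5 (base 6). Lift 7: 19. −1: 18.
[2] 18 ≡ 2·7 + 4 (base 7). Lift 8: 20. −1: 19.
[3] 19 ≡ 2·8 + 3 (base 8). Lift 9: 21. −1: 20.
[4] 20 ≡ 2·9 + 2 (base 9). Lift 10: 22. −1: 21.
[5] 21 ≡ 2·10 + 1 (base 10). Lift 11: 23. −1: 22.
[6] 22 ≡ 2·11 (base 11). Lift 12: 24. −1: 23.
[7] 23 ≡ 12 + 11 (base 12). Lift 13: 24. −1: 23.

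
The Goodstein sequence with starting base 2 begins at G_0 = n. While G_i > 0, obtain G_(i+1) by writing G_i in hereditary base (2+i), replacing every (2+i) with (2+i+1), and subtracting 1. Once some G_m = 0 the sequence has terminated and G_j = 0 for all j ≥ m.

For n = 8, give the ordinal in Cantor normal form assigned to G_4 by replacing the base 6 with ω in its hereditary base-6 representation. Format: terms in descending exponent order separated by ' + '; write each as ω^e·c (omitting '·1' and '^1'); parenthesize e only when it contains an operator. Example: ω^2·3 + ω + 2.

ω^ω·2 + ω^2·2 + ω + 5

i=0: 8 = 2^(2 + 1) (b=2); 2→3: 3^(3 + 1) = 81; 81−1 = 80
i=1: 80 = 2·3^3 + 2·3^2 + 2·3 + 2 (b=3); 3→4: 2·4^4 + 2·4^2 + 2·4 + 2 = 554; 554−1 = 553
i=2: 553 = 2·4^4 + 2·4^2 + 2·4 + 1 (b=4); 4→5: 2·5^5 + 2·5^2 + 2·5 + 1 = 6311; 6311−1 = 6310
i=3: 6310 = 2·5^5 + 2·5^2 + 2·5 (b=5); 5→6: 2·6^6 + 2·6^2 + 2·6 = 93396; 93396−1 = 93395
i=4: 93395 = 2·6^6 + 2·6^2 + 6 + 5 (b=6); 6→7: 2·7^7 + 2·7^2 + 7 + 5 = 1647196; 1647196−1 = 1647195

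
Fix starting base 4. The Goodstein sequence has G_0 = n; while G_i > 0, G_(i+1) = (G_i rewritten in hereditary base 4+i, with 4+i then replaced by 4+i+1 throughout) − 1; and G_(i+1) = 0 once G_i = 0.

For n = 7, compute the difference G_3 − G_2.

0

7 —HB4→ 4 + 3 —bump→ 5 + 3 = 8 —(−1)→ 7
7 —HB5→ 5 + 2 —bump→ 6 + 2 = 8 —(−1)→ 7
7 —HB6→ 6 + 1 —bump→ 7 + 1 = 8 —(−1)→ 7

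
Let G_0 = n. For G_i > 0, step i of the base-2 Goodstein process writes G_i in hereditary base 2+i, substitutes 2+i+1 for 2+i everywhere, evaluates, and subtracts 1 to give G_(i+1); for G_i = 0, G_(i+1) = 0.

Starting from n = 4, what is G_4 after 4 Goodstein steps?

G_0=4  [base 2] 2^2  →[2↦3]→  3^3 = 27  −1 ⇒ G_1=26
G_1=26  [base 3] 2·3^2 + 2·3 + 2  →[3↦4]→  2·4^2 + 2·4 + 2 = 42  −1 ⇒ G_2=41
G_2=41  [base 4] 2·4^2 + 2·4 + 1  →[4↦5]→  2·5^2 + 2·5 + 1 = 61  −1 ⇒ G_3=60
G_3=60  [base 5] 2·5^2 + 2·5  →[5↦6]→  2·6^2 + 2·6 = 84  −1 ⇒ G_4=83
G_4=83  [base 6] 2·6^2 + 6 + 5  →[6↦7]→  2·7^2 + 7 + 5 = 110  −1 ⇒ G_5=109

83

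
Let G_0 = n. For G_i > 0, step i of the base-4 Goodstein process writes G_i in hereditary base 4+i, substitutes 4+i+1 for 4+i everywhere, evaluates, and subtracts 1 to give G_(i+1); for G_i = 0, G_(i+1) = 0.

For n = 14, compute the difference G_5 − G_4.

step 0: 14 = 3·4 + 2; sub 5 for 4: 3·5 + 2; = 17; G_1 = 17−1 = 16
step 1: 16 = 3·5 + 1; sub 6 for 5: 3·6 + 1; = 19; G_2 = 19−1 = 18
step 2: 18 = 3·6; sub 7 for 6: 3·7; = 21; G_3 = 21−1 = 20
step 3: 20 = 2·7 + 6; sub 8 for 7: 2·8 + 6; = 22; G_4 = 22−1 = 21
step 4: 21 = 2·8 + 5; sub 9 for 8: 2·9 + 5; = 23; G_5 = 23−1 = 22

1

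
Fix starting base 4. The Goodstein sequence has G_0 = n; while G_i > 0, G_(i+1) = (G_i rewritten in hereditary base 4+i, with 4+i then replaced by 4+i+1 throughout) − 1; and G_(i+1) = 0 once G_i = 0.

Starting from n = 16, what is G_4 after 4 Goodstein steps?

G_0=16  [base 4] 4^2  →[4↦5]→  5^2 = 25  −1 ⇒ G_1=24
G_1=24  [base 5] 4·5 + 4  →[5↦6]→  4·6 + 4 = 28  −1 ⇒ G_2=27
G_2=27  [base 6] 4·6 + 3  →[6↦7]→  4·7 + 3 = 31  −1 ⇒ G_3=30
G_3=30  [base 7] 4·7 + 2  →[7↦8]→  4·8 + 2 = 34  −1 ⇒ G_4=33
G_4=33  [base 8] 4·8 + 1  →[8↦9]→  4·9 + 1 = 37  −1 ⇒ G_5=36

33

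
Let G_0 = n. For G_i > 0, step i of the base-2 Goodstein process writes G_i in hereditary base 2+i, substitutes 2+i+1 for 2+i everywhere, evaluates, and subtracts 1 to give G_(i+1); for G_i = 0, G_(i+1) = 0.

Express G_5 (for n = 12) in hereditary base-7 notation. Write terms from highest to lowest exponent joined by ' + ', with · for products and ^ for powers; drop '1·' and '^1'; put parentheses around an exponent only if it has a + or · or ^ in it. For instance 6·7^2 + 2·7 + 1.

7^(7 + 1) + 2·7^2 + 7 + 4

base 2: 12 = 2^(2 + 1) + 2^2; at 3: 3^(3 + 1) + 3^3 = 108; next = 107
base 3: 107 = 3^(3 + 1) + 2·3^2 + 2·3 + 2; at 4: 4^(4 + 1) + 2·4^2 + 2·4 + 2 = 1066; next = 1065
base 4: 1065 = 4^(4 + 1) + 2·4^2 + 2·4 + 1; at 5: 5^(5 + 1) + 2·5^2 + 2·5 + 1 = 15686; next = 15685
base 5: 15685 = 5^(5 + 1) + 2·5^2 + 2·5; at 6: 6^(6 + 1) + 2·6^2 + 2·6 = 280020; next = 280019
base 6: 280019 = 6^(6 + 1) + 2·6^2 + 6 + 5; at 7: 7^(7 + 1) + 2·7^2 + 7 + 5 = 5764911; next = 5764910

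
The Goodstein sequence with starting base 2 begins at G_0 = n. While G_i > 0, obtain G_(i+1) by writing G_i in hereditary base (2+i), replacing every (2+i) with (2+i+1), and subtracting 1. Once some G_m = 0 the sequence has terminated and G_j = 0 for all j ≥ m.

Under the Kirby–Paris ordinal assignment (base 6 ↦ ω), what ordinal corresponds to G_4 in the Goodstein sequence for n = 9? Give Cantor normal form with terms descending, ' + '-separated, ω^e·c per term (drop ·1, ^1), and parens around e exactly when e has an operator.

ω^ω·3 + ω^3·3 + ω^2·3 + ω·3 + 1

(0) 9|_2 = 2^(2 + 1) + 1 ↦ 3^(3 + 1) + 1|_3 = 82 ⇒ 81
(1) 81|_3 = 3^(3 + 1) ↦ 4^(4 + 1)|_4 = 1024 ⇒ 1023
(2) 1023|_4 = 3·4^4 + 3·4^3 + 3·4^2 + 3·4 + 3 ↦ 3·5^5 + 3·5^3 + 3·5^2 + 3·5 + 3|_5 = 9843 ⇒ 9842
(3) 9842|_5 = 3·5^5 + 3·5^3 + 3·5^2 + 3·5 + 2 ↦ 3·6^6 + 3·6^3 + 3·6^2 + 3·6 + 2|_6 = 140744 ⇒ 140743
(4) 140743|_6 = 3·6^6 + 3·6^3 + 3·6^2 + 3·6 + 1 ↦ 3·7^7 + 3·7^3 + 3·7^2 + 3·7 + 1|_7 = 2471827 ⇒ 2471826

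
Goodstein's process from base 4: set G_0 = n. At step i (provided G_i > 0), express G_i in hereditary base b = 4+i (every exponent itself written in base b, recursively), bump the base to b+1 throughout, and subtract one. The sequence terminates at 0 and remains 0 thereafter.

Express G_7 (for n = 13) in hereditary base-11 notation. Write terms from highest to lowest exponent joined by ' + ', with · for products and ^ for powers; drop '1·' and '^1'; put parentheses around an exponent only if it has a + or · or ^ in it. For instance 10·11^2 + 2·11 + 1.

2·11

step 0: 13 = 3·4 + 1; sub 5 for 4: 3·5 + 1; = 16; G_1 = 16−1 = 15
step 1: 15 = 3·5; sub 6 for 5: 3·6; = 18; G_2 = 18−1 = 17
step 2: 17 = 2·6 + 5; sub 7 for 6: 2·7 + 5; = 19; G_3 = 19−1 = 18
step 3: 18 = 2·7 + 4; sub 8 for 7: 2·8 + 4; = 20; G_4 = 20−1 = 19
step 4: 19 = 2·8 + 3; sub 9 for 8: 2·9 + 3; = 21; G_5 = 21−1 = 20
step 5: 20 = 2·9 + 2; sub 10 for 9: 2·10 + 2; = 22; G_6 = 22−1 = 21
step 6: 21 = 2·10 + 1; sub 11 for 10: 2·11 + 1; = 23; G_7 = 23−1 = 22
step 7: 22 = 2·11; sub 12 for 11: 2·12; = 24; G_8 = 24−1 = 23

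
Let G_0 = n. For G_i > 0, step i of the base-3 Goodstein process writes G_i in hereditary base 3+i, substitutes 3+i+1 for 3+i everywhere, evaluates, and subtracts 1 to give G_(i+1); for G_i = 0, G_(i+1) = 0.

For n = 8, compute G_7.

11

G_0 = 8. HB_3(8) = 2·3 + 2. Bump = 10. G_1 = 9.
G_1 = 9. HB_4(9) = 2·4 + 1. Bump = 11. G_2 = 10.
G_2 = 10. HB_5(10) = 2·5. Bump = 12. G_3 = 11.
G_3 = 11. HB_6(11) = 6 + 5. Bump = 12. G_4 = 11.
G_4 = 11. HB_7(11) = 7 + 4. Bump = 12. G_5 = 11.
G_5 = 11. HB_8(11) = 8 + 3. Bump = 12. G_6 = 11.
G_6 = 11. HB_9(11) = 9 + 2. Bump = 12. G_7 = 11.
G_7 = 11. HB_10(11) = 10 + 1. Bump = 12. G_8 = 11.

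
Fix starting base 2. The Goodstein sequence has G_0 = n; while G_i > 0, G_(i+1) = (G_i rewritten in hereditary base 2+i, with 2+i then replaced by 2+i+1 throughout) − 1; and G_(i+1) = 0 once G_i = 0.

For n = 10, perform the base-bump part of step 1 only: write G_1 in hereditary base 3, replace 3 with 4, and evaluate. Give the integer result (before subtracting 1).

1026

G_0=10  [base 2] 2^(2 + 1) + 2  →[2↦3]→  3^(3 + 1) + 3 = 84  −1 ⇒ G_1=83
G_1=83  [base 3] 3^(3 + 1) + 2  →[3↦4]→  4^(4 + 1) + 2 = 1026  −1 ⇒ G_2=1025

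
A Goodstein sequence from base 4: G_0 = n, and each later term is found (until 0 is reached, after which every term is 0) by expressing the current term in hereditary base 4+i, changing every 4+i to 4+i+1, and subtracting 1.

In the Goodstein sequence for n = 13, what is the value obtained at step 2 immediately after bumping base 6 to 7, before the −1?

19

i=0: 13 = 3·4 + 1 (b=4); 4→5: 3·5 + 1 = 16; 16−1 = 15
i=1: 15 = 3·5 (b=5); 5→6: 3·6 = 18; 18−1 = 17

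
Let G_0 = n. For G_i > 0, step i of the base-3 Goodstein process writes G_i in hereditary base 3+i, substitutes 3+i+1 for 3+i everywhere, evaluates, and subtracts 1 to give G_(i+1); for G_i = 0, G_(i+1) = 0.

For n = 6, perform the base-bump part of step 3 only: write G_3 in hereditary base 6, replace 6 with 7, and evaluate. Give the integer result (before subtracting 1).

base 3: 6 = 2·3; at 4: 2·4 = 8; next = 7
base 4: 7 = 4 + 3; at 5: 5 + 3 = 8; next = 7
base 5: 7 = 5 + 2; at 6: 6 + 2 = 8; next = 7

8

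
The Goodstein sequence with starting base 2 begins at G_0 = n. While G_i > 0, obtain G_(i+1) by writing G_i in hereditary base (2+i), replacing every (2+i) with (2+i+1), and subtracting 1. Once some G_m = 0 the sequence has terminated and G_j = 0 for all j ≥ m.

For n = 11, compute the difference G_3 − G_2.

14600

G_0 = 11. HB_2(11) = 2^(2 + 1) + 2 + 1. Bump = 85. G_1 = 84.
G_1 = 84. HB_3(84) = 3^(3 + 1) + 3. Bump = 1028. G_2 = 1027.
G_2 = 1027. HB_4(1027) = 4^(4 + 1) + 3. Bump = 15628. G_3 = 15627.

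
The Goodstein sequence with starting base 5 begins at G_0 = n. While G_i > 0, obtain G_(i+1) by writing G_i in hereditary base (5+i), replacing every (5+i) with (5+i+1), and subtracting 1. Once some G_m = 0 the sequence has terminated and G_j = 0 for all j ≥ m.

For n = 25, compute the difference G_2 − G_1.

step 0: 25 = 5^2; sub 6 for 5: 6^2; = 36; G_1 = 36−1 = 35
step 1: 35 = 5·6 + 5; sub 7 for 6: 5·7 + 5; = 40; G_2 = 40−1 = 39

4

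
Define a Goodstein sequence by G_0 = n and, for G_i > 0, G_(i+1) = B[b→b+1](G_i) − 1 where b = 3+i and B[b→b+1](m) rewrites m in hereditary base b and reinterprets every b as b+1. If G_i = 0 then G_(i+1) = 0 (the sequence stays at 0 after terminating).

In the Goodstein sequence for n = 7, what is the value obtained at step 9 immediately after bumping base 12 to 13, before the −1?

7

i=0: 7 = 2·3 + 1 (b=3); 3→4: 2·4 + 1 = 9; 9−1 = 8
i=1: 8 = 2·4 (b=4); 4→5: 2·5 = 10; 10−1 = 9
i=2: 9 = 5 + 4 (b=5); 5→6: 6 + 4 = 10; 10−1 = 9
i=3: 9 = 6 + 3 (b=6); 6→7: 7 + 3 = 10; 10−1 = 9
i=4: 9 = 7 + 2 (b=7); 7→8: 8 + 2 = 10; 10−1 = 9
i=5: 9 = 8 + 1 (b=8); 8→9: 9 + 1 = 10; 10−1 = 9
i=6: 9 = 9 (b=9); 9→10: 10 = 10; 10−1 = 9
i=7: 9 = 9 (b=10); 10→11: 9 = 9; 9−1 = 8
i=8: 8 = 8 (b=11); 11→12: 8 = 8; 8−1 = 7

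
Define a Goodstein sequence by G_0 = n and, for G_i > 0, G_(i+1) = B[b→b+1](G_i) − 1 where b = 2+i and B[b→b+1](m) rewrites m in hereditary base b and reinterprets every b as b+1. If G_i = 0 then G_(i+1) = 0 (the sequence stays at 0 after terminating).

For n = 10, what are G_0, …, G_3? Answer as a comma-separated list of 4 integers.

10, 83, 1025, 15625

[0] 10 ≡ 2^(2 + 1) + 2 (base 2). Lift 3: 84. −1: 83.
[1] 83 ≡ 3^(3 + 1) + 2 (base 3). Lift 4: 1026. −1: 1025.
[2] 1025 ≡ 4^(4 + 1) + 1 (base 4). Lift 5: 15626. −1: 15625.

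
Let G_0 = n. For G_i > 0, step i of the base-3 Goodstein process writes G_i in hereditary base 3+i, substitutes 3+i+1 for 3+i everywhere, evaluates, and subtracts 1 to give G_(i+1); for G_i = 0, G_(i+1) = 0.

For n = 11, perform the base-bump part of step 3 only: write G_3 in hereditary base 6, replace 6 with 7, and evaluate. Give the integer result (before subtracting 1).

40

(0) 11|_3 = 3^2 + 2 ↦ 4^2 + 2|_4 = 18 ⇒ 17
(1) 17|_4 = 4^2 + 1 ↦ 5^2 + 1|_5 = 26 ⇒ 25
(2) 25|_5 = 5^2 ↦ 6^2|_6 = 36 ⇒ 35
(3) 35|_6 = 5·6 + 5 ↦ 5·7 + 5|_7 = 40 ⇒ 39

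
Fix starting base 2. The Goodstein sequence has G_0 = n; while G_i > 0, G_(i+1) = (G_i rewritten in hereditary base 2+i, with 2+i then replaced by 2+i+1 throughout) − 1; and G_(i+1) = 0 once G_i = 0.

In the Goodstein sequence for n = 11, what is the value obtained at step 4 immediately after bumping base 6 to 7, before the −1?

11 —HB2→ 2^(2 + 1) + 2 + 1 —bump→ 3^(3 + 1) + 3 + 1 = 85 —(−1)→ 84
84 —HB3→ 3^(3 + 1) + 3 —bump→ 4^(4 + 1) + 4 = 1028 —(−1)→ 1027
1027 —HB4→ 4^(4 + 1) + 3 —bump→ 5^(5 + 1) + 3 = 15628 —(−1)→ 15627
15627 —HB5→ 5^(5 + 1) + 2 —bump→ 6^(6 + 1) + 2 = 279938 —(−1)→ 279937
279937 —HB6→ 6^(6 + 1) + 1 —bump→ 7^(7 + 1) + 1 = 5764802 —(−1)→ 5764801

5764802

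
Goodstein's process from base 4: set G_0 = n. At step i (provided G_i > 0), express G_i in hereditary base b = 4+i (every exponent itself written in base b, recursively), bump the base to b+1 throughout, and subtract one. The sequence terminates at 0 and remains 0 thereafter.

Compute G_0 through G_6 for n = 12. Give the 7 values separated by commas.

12, 14, 15, 16, 17, 18, 19

step 0: 12 = 3·4; sub 5 for 4: 3·5; = 15; G_1 = 15−1 = 14
step 1: 14 = 2·5 + 4; sub 6 for 5: 2·6 + 4; = 16; G_2 = 16−1 = 15
step 2: 15 = 2·6 + 3; sub 7 for 6: 2·7 + 3; = 17; G_3 = 17−1 = 16
step 3: 16 = 2·7 + 2; sub 8 for 7: 2·8 + 2; = 18; G_4 = 18−1 = 17
step 4: 17 = 2·8 + 1; sub 9 for 8: 2·9 + 1; = 19; G_5 = 19−1 = 18
step 5: 18 = 2·9; sub 10 for 9: 2·10; = 20; G_6 = 20−1 = 19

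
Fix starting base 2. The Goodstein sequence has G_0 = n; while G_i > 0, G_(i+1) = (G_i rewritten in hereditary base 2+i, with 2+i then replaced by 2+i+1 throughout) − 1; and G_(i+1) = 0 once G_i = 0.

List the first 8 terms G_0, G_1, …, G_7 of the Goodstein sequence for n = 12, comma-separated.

base 2: 12 = 2^(2 + 1) + 2^2; at 3: 3^(3 + 1) + 3^3 = 108; next = 107
base 3: 107 = 3^(3 + 1) + 2·3^2 + 2·3 + 2; at 4: 4^(4 + 1) + 2·4^2 + 2·4 + 2 = 1066; next = 1065
base 4: 1065 = 4^(4 + 1) + 2·4^2 + 2·4 + 1; at 5: 5^(5 + 1) + 2·5^2 + 2·5 + 1 = 15686; next = 15685
base 5: 15685 = 5^(5 + 1) + 2·5^2 + 2·5; at 6: 6^(6 + 1) + 2·6^2 + 2·6 = 280020; next = 280019
base 6: 280019 = 6^(6 + 1) + 2·6^2 + 6 + 5; at 7: 7^(7 + 1) + 2·7^2 + 7 + 5 = 5764911; next = 5764910
base 7: 5764910 = 7^(7 + 1) + 2·7^2 + 7 + 4; at 8: 8^(8 + 1) + 2·8^2 + 8 + 4 = 134217868; next = 134217867
base 8: 134217867 = 8^(8 + 1) + 2·8^2 + 8 + 3; at 9: 9^(9 + 1) + 2·9^2 + 9 + 3 = 3486784575; next = 3486784574

12, 107, 1065, 15685, 280019, 5764910, 134217867, 3486784574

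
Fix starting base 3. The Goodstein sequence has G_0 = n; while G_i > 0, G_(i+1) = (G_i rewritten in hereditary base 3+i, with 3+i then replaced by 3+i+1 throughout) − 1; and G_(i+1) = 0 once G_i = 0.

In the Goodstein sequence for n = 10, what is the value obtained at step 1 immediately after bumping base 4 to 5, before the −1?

G_0 = 10. HB_3(10) = 3^2 + 1. Bump = 17. G_1 = 16.
G_1 = 16. HB_4(16) = 4^2. Bump = 25. G_2 = 24.

25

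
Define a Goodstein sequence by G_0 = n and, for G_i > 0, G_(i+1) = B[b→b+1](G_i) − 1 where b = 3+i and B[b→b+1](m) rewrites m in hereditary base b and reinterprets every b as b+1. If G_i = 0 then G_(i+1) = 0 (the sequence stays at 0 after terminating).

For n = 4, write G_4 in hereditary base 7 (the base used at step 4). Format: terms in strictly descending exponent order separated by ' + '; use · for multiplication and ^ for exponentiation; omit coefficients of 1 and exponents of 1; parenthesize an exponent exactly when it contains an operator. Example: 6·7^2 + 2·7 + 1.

i=0: 4 = 3 + 1 (b=3); 3→4: 4 + 1 = 5; 5−1 = 4
i=1: 4 = 4 (b=4); 4→5: 5 = 5; 5−1 = 4
i=2: 4 = 4 (b=5); 5→6: 4 = 4; 4−1 = 3
i=3: 3 = 3 (b=6); 6→7: 3 = 3; 3−1 = 2
i=4: 2 = 2 (b=7); 7→8: 2 = 2; 2−1 = 1

2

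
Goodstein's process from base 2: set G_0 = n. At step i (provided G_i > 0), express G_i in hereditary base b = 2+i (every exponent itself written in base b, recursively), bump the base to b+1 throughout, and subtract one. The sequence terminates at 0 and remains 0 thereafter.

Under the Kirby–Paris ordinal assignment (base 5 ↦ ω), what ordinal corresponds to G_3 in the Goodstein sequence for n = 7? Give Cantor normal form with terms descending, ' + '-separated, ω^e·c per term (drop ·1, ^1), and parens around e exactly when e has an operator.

ω^ω + 2

step 0: 7 = 2^2 + 2 + 1; sub 3 for 2: 3^3 + 3 + 1; = 31; G_1 = 31−1 = 30
step 1: 30 = 3^3 + 3; sub 4 for 3: 4^4 + 4; = 260; G_2 = 260−1 = 259
step 2: 259 = 4^4 + 3; sub 5 for 4: 5^5 + 3; = 3128; G_3 = 3128−1 = 3127
step 3: 3127 = 5^5 + 2; sub 6 for 5: 6^6 + 2; = 46658; G_4 = 46658−1 = 46657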